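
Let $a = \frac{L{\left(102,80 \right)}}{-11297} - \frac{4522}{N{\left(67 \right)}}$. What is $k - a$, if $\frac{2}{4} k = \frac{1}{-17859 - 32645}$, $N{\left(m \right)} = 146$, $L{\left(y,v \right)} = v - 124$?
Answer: $\frac{58628882289}{1893167692} \approx 30.969$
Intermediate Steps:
$L{\left(y,v \right)} = -124 + v$
$k = - \frac{1}{25252}$ ($k = \frac{2}{-17859 - 32645} = \frac{2}{-50504} = 2 \left(- \frac{1}{50504}\right) = - \frac{1}{25252} \approx -3.9601 \cdot 10^{-5}$)
$a = - \frac{2321755}{74971}$ ($a = \frac{-124 + 80}{-11297} - \frac{4522}{146} = \left(-44\right) \left(- \frac{1}{11297}\right) - \frac{2261}{73} = \frac{4}{1027} - \frac{2261}{73} = - \frac{2321755}{74971} \approx -30.969$)
$k - a = - \frac{1}{25252} - - \frac{2321755}{74971} = - \frac{1}{25252} + \frac{2321755}{74971} = \frac{58628882289}{1893167692}$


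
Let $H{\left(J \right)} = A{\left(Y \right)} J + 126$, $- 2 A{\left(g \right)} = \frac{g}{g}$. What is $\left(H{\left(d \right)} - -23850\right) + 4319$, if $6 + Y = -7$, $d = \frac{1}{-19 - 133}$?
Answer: $\frac{8601681}{304} \approx 28295.0$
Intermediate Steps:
$d = - \frac{1}{152}$ ($d = \frac{1}{-152} = - \frac{1}{152} \approx -0.0065789$)
$Y = -13$ ($Y = -6 - 7 = -13$)
$A{\left(g \right)} = - \frac{1}{2}$ ($A{\left(g \right)} = - \frac{g \frac{1}{g}}{2} = \left(- \frac{1}{2}\right) 1 = - \frac{1}{2}$)
$H{\left(J \right)} = 126 - \frac{J}{2}$ ($H{\left(J \right)} = - \frac{J}{2} + 126 = 126 - \frac{J}{2}$)
$\left(H{\left(d \right)} - -23850\right) + 4319 = \left(\left(126 - - \frac{1}{304}\right) - -23850\right) + 4319 = \left(\left(126 + \frac{1}{304}\right) + 23850\right) + 4319 = \left(\frac{38305}{304} + 23850\right) + 4319 = \frac{7288705}{304} + 4319 = \frac{8601681}{304}$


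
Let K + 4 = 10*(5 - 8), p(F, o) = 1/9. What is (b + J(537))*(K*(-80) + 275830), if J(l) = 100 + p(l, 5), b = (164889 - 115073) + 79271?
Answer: 35985069800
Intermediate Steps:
b = 129087 (b = 49816 + 79271 = 129087)
p(F, o) = 1/9
K = -34 (K = -4 + 10*(5 - 8) = -4 + 10*(-3) = -4 - 30 = -34)
J(l) = 901/9 (J(l) = 100 + 1/9 = 901/9)
(b + J(537))*(K*(-80) + 275830) = (129087 + 901/9)*(-34*(-80) + 275830) = 1162684*(2720 + 275830)/9 = (1162684/9)*278550 = 35985069800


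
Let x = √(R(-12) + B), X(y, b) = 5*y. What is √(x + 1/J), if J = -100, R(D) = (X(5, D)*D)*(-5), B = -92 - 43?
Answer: √(-1 + 100*√1365)/10 ≈ 6.0775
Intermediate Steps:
B = -135
R(D) = -125*D (R(D) = ((5*5)*D)*(-5) = (25*D)*(-5) = -125*D)
x = √1365 (x = √(-125*(-12) - 135) = √(1500 - 135) = √1365 ≈ 36.946)
√(x + 1/J) = √(√1365 + 1/(-100)) = √(√1365 - 1/100) = √(-1/100 + √1365)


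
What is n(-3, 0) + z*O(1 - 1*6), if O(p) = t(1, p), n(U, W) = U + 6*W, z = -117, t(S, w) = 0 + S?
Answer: -120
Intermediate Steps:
t(S, w) = S
O(p) = 1
n(-3, 0) + z*O(1 - 1*6) = (-3 + 6*0) - 117*1 = (-3 + 0) - 117 = -3 - 117 = -120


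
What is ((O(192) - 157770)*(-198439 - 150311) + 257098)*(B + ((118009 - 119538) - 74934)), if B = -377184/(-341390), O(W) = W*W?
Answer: -550339361573487821414/170695 ≈ -3.2241e+15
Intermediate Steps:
O(W) = W**2
B = 188592/170695 (B = -377184*(-1/341390) = 188592/170695 ≈ 1.1048)
((O(192) - 157770)*(-198439 - 150311) + 257098)*(B + ((118009 - 119538) - 74934)) = ((192**2 - 157770)*(-198439 - 150311) + 257098)*(188592/170695 + ((118009 - 119538) - 74934)) = ((36864 - 157770)*(-348750) + 257098)*(188592/170695 + (-1529 - 74934)) = (-120906*(-348750) + 257098)*(188592/170695 - 76463) = (42165967500 + 257098)*(-13051663193/170695) = 42166224598*(-13051663193/170695) = -550339361573487821414/170695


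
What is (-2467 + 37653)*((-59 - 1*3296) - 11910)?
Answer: -537114290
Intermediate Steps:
(-2467 + 37653)*((-59 - 1*3296) - 11910) = 35186*((-59 - 3296) - 11910) = 35186*(-3355 - 11910) = 35186*(-15265) = -537114290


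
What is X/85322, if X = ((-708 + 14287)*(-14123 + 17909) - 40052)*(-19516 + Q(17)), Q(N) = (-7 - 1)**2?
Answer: -499625028492/42661 ≈ -1.1712e+7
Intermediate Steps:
Q(N) = 64 (Q(N) = (-8)**2 = 64)
X = -999250056984 (X = ((-708 + 14287)*(-14123 + 17909) - 40052)*(-19516 + 64) = (13579*3786 - 40052)*(-19452) = (51410094 - 40052)*(-19452) = 51370042*(-19452) = -999250056984)
X/85322 = -999250056984/85322 = -999250056984*1/85322 = -499625028492/42661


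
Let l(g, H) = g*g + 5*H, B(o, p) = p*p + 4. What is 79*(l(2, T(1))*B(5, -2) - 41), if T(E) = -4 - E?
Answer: -16511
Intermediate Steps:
B(o, p) = 4 + p² (B(o, p) = p² + 4 = 4 + p²)
l(g, H) = g² + 5*H
79*(l(2, T(1))*B(5, -2) - 41) = 79*((2² + 5*(-4 - 1*1))*(4 + (-2)²) - 41) = 79*((4 + 5*(-4 - 1))*(4 + 4) - 41) = 79*((4 + 5*(-5))*8 - 41) = 79*((4 - 25)*8 - 41) = 79*(-21*8 - 41) = 79*(-168 - 41) = 79*(-209) = -16511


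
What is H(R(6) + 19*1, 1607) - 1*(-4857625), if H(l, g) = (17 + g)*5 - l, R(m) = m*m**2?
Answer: 4865510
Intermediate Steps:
R(m) = m**3
H(l, g) = 85 - l + 5*g (H(l, g) = (85 + 5*g) - l = 85 - l + 5*g)
H(R(6) + 19*1, 1607) - 1*(-4857625) = (85 - (6**3 + 19*1) + 5*1607) - 1*(-4857625) = (85 - (216 + 19) + 8035) + 4857625 = (85 - 1*235 + 8035) + 4857625 = (85 - 235 + 8035) + 4857625 = 7885 + 4857625 = 4865510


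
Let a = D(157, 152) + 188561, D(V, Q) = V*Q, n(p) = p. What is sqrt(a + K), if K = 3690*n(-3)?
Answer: sqrt(201355) ≈ 448.73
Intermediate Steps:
D(V, Q) = Q*V
a = 212425 (a = 152*157 + 188561 = 23864 + 188561 = 212425)
K = -11070 (K = 3690*(-3) = -11070)
sqrt(a + K) = sqrt(212425 - 11070) = sqrt(201355)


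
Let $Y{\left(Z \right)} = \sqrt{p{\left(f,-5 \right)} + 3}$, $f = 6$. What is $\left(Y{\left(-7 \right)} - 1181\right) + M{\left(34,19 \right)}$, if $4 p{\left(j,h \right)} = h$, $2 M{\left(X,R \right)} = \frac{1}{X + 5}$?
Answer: $- \frac{92117}{78} + \frac{\sqrt{7}}{2} \approx -1179.7$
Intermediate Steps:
$M{\left(X,R \right)} = \frac{1}{2 \left(5 + X\right)}$ ($M{\left(X,R \right)} = \frac{1}{2 \left(X + 5\right)} = \frac{1}{2 \left(5 + X\right)}$)
$p{\left(j,h \right)} = \frac{h}{4}$
$Y{\left(Z \right)} = \frac{\sqrt{7}}{2}$ ($Y{\left(Z \right)} = \sqrt{\frac{1}{4} \left(-5\right) + 3} = \sqrt{- \frac{5}{4} + 3} = \sqrt{\frac{7}{4}} = \frac{\sqrt{7}}{2}$)
$\left(Y{\left(-7 \right)} - 1181\right) + M{\left(34,19 \right)} = \left(\frac{\sqrt{7}}{2} - 1181\right) + \frac{1}{2 \left(5 + 34\right)} = \left(-1181 + \frac{\sqrt{7}}{2}\right) + \frac{1}{2 \cdot 39} = \left(-1181 + \frac{\sqrt{7}}{2}\right) + \frac{1}{2} \cdot \frac{1}{39} = \left(-1181 + \frac{\sqrt{7}}{2}\right) + \frac{1}{78} = - \frac{92117}{78} + \frac{\sqrt{7}}{2}$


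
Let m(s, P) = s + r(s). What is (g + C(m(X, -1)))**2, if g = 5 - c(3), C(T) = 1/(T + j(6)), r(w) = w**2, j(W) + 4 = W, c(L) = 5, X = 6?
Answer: 1/1936 ≈ 0.00051653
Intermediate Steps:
j(W) = -4 + W
m(s, P) = s + s**2
C(T) = 1/(2 + T) (C(T) = 1/(T + (-4 + 6)) = 1/(T + 2) = 1/(2 + T))
g = 0 (g = 5 - 1*5 = 5 - 5 = 0)
(g + C(m(X, -1)))**2 = (0 + 1/(2 + 6*(1 + 6)))**2 = (0 + 1/(2 + 6*7))**2 = (0 + 1/(2 + 42))**2 = (0 + 1/44)**2 = (1/44)**2 = 1/1936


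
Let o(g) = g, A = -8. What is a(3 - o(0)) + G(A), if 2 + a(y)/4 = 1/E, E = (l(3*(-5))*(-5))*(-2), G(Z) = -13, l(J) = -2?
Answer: -106/5 ≈ -21.200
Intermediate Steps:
E = -20 (E = -2*(-5)*(-2) = 10*(-2) = -20)
a(y) = -41/5 (a(y) = -8 + 4/(-20) = -8 + 4*(-1/20) = -8 - 1/5 = -41/5)
a(3 - o(0)) + G(A) = -41/5 - 13 = -106/5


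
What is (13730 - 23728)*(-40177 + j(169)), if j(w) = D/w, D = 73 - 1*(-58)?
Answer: 67884240436/169 ≈ 4.0168e+8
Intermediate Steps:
D = 131 (D = 73 + 58 = 131)
j(w) = 131/w
(13730 - 23728)*(-40177 + j(169)) = (13730 - 23728)*(-40177 + 131/169) = -9998*(-40177 + 131*(1/169)) = -9998*(-40177 + 131/169) = -9998*(-6789782/169) = 67884240436/169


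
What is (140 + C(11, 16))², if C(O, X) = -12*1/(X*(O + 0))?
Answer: 37908649/1936 ≈ 19581.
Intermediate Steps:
C(O, X) = -12/(O*X) (C(O, X) = -12*1/(O*X) = -12/(O*X))
(140 + C(11, 16))² = (140 - 12/(11*16))² = (140 - 12*1/11*1/16)² = (140 - 3/44)² = (6157/44)² = 37908649/1936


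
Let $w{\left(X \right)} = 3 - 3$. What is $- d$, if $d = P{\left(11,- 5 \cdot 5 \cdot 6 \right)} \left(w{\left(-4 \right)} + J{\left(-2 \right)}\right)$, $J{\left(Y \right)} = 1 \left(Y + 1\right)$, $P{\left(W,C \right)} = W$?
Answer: $11$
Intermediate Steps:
$w{\left(X \right)} = 0$ ($w{\left(X \right)} = 3 - 3 = 0$)
$J{\left(Y \right)} = 1 + Y$ ($J{\left(Y \right)} = 1 \left(1 + Y\right) = 1 + Y$)
$d = -11$ ($d = 11 \left(0 + \left(1 - 2\right)\right) = 11 \left(0 - 1\right) = 11 \left(-1\right) = -11$)
$- d = \left(-1\right) \left(-11\right) = 11$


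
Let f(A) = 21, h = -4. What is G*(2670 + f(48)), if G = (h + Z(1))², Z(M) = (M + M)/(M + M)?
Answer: 24219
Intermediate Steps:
Z(M) = 1 (Z(M) = (2*M)/((2*M)) = (2*M)*(1/(2*M)) = 1)
G = 9 (G = (-4 + 1)² = (-3)² = 9)
G*(2670 + f(48)) = 9*(2670 + 21) = 9*2691 = 24219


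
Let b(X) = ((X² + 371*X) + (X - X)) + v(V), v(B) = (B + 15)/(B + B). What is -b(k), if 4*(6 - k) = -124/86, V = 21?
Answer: -124306913/51772 ≈ -2401.0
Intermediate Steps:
k = 547/86 (k = 6 - (-31)/86 = 6 - ¼*(-62/43) = 6 + 31/86 = 547/86 ≈ 6.3605)
v(B) = (15 + B)/(2*B) (v(B) = (15 + B)/((2*B)) = (15 + B)*(1/(2*B)) = (15 + B)/(2*B))
b(X) = 6/7 + X² + 371*X (b(X) = ((X² + 371*X) + (X - X)) + (½)*(15 + 21)/21 = ((X² + 371*X) + 0) + (½)*(1/21)*36 = (X² + 371*X) + 6/7 = 6/7 + X² + 371*X)
-b(k) = -(6/7 + (547/86)² + 371*(547/86)) = -(6/7 + 299209/7396 + 202937/86) = -1*124306913/51772 = -124306913/51772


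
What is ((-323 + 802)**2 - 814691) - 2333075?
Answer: -2918325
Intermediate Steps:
((-323 + 802)**2 - 814691) - 2333075 = (479**2 - 814691) - 2333075 = (229441 - 814691) - 2333075 = -585250 - 2333075 = -2918325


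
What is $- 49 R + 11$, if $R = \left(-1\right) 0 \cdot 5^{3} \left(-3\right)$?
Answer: $11$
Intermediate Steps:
$R = 0$ ($R = 0 \cdot 125 \left(-3\right) = 0 \left(-3\right) = 0$)
$- 49 R + 11 = \left(-49\right) 0 + 11 = 0 + 11 = 11$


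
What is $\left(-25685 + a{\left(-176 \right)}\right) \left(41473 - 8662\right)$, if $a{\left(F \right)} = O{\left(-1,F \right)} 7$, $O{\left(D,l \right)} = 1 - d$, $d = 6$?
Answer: $-843898920$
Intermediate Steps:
$O{\left(D,l \right)} = -5$ ($O{\left(D,l \right)} = 1 - 6 = -5$)
$a{\left(F \right)} = -35$ ($a{\left(F \right)} = \left(-5\right) 7 = -35$)
$\left(-25685 + a{\left(-176 \right)}\right) \left(41473 - 8662\right) = \left(-25685 - 35\right) \left(41473 - 8662\right) = \left(-25720\right) 32811 = -843898920$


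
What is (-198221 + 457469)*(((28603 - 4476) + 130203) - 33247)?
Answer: 31390525584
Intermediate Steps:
(-198221 + 457469)*(((28603 - 4476) + 130203) - 33247) = 259248*((24127 + 130203) - 33247) = 259248*(154330 - 33247) = 259248*121083 = 31390525584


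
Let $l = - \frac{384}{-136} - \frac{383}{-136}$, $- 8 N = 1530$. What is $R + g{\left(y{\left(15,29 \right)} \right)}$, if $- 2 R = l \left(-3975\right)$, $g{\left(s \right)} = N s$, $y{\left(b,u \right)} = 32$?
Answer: $\frac{1384185}{272} \approx 5088.9$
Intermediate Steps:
$N = - \frac{765}{4}$ ($N = \left(- \frac{1}{8}\right) 1530 = - \frac{765}{4} \approx -191.25$)
$g{\left(s \right)} = - \frac{765 s}{4}$
$l = \frac{767}{136}$ ($l = \left(-384\right) \left(- \frac{1}{136}\right) - - \frac{383}{136} = \frac{48}{17} + \frac{383}{136} = \frac{767}{136} \approx 5.6397$)
$R = \frac{3048825}{272}$ ($R = - \frac{\frac{767}{136} \left(-3975\right)}{2} = \left(- \frac{1}{2}\right) \left(- \frac{3048825}{136}\right) = \frac{3048825}{272} \approx 11209.0$)
$R + g{\left(y{\left(15,29 \right)} \right)} = \frac{3048825}{272} - 6120 = \frac{1384185}{272}$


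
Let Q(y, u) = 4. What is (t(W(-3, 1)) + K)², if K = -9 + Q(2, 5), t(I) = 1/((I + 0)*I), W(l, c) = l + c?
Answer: 361/16 ≈ 22.563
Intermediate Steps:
W(l, c) = c + l
t(I) = I⁻² (t(I) = 1/(I*I) = I⁻²)
K = -5 (K = -9 + 4 = -5)
(t(W(-3, 1)) + K)² = ((1 - 3)⁻² - 5)² = ((-2)⁻² - 5)² = (¼ - 5)² = (-19/4)² = 361/16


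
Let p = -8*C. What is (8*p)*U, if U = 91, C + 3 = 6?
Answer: -17472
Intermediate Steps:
C = 3 (C = -3 + 6 = 3)
p = -24 (p = -8*3 = -24)
(8*p)*U = (8*(-24))*91 = -192*91 = -17472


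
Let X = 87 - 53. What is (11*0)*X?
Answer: 0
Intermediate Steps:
X = 34
(11*0)*X = (11*0)*34 = 0*34 = 0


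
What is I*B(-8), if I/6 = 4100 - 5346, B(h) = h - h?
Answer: 0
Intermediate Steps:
B(h) = 0
I = -7476 (I = 6*(4100 - 5346) = 6*(-1246) = -7476)
I*B(-8) = -7476*0 = 0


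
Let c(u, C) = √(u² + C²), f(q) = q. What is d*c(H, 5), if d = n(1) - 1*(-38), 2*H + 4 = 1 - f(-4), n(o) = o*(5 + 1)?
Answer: 22*√101 ≈ 221.10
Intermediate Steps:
n(o) = 6*o (n(o) = o*6 = 6*o)
H = ½ (H = -2 + (1 - 1*(-4))/2 = -2 + (1 + 4)/2 = -2 + (½)*5 = -2 + 5/2 = ½ ≈ 0.50000)
c(u, C) = √(C² + u²)
d = 44 (d = 6*1 - 1*(-38) = 6 + 38 = 44)
d*c(H, 5) = 44*√(5² + (½)²) = 44*√(25 + ¼) = 44*√(101/4) = 44*(√101/2) = 22*√101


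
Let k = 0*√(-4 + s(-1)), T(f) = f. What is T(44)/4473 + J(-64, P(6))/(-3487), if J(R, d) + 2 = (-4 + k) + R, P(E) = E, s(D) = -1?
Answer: 466538/15597351 ≈ 0.029911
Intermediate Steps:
k = 0 (k = 0*√(-4 - 1) = 0*√(-5) = 0*(I*√5) = 0)
J(R, d) = -6 + R (J(R, d) = -2 + ((-4 + 0) + R) = -2 + (-4 + R) = -6 + R)
T(44)/4473 + J(-64, P(6))/(-3487) = 44/4473 + (-6 - 64)/(-3487) = 44*(1/4473) - 70*(-1/3487) = 44/4473 + 70/3487 = 466538/15597351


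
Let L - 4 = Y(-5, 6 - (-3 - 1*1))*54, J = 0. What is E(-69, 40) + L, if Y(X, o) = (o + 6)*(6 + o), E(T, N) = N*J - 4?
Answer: 13824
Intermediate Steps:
E(T, N) = -4 (E(T, N) = N*0 - 4 = 0 - 4 = -4)
Y(X, o) = (6 + o)**2 (Y(X, o) = (6 + o)*(6 + o) = (6 + o)**2)
L = 13828 (L = 4 + (6 + (6 - (-3 - 1*1)))**2*54 = 4 + (6 + (6 - (-3 - 1)))**2*54 = 4 + (6 + (6 - 1*(-4)))**2*54 = 4 + (6 + (6 + 4))**2*54 = 4 + (6 + 10)**2*54 = 4 + 16**2*54 = 4 + 256*54 = 4 + 13824 = 13828)
E(-69, 40) + L = -4 + 13828 = 13824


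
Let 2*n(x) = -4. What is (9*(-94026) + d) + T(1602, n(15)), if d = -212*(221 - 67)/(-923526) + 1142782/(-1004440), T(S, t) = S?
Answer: -195876002726782573/231906613860 ≈ -8.4463e+5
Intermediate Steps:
n(x) = -2 (n(x) = (½)*(-4) = -2)
d = -255648983053/231906613860 (d = -212*154*(-1/923526) + 1142782*(-1/1004440) = -32648*(-1/923526) - 571391/502220 = 16324/461763 - 571391/502220 = -255648983053/231906613860 ≈ -1.1024)
(9*(-94026) + d) + T(1602, n(15)) = (9*(-94026) - 255648983053/231906613860) + 1602 = (-846234 - 255648983053/231906613860) + 1602 = -196247517122186293/231906613860 + 1602 = -195876002726782573/231906613860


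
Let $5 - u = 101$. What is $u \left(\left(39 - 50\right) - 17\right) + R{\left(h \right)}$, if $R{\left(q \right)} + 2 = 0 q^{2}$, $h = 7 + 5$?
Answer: $2686$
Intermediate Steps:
$u = -96$ ($u = 5 - 101 = -96$)
$h = 12$
$R{\left(q \right)} = -2$ ($R{\left(q \right)} = -2 + 0 q^{2} = -2 + 0 = -2$)
$u \left(\left(39 - 50\right) - 17\right) + R{\left(h \right)} = - 96 \left(\left(39 - 50\right) - 17\right) - 2 = - 96 \left(-11 - 17\right) - 2 = \left(-96\right) \left(-28\right) - 2 = 2688 - 2 = 2686$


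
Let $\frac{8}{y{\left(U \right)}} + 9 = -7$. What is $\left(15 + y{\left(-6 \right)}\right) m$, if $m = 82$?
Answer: $1189$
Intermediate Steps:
$y{\left(U \right)} = - \frac{1}{2}$ ($y{\left(U \right)} = \frac{8}{-9 - 7} = \frac{8}{-16} = 8 \left(- \frac{1}{16}\right) = - \frac{1}{2}$)
$\left(15 + y{\left(-6 \right)}\right) m = \left(15 - \frac{1}{2}\right) 82 = \frac{29}{2} \cdot 82 = 1189$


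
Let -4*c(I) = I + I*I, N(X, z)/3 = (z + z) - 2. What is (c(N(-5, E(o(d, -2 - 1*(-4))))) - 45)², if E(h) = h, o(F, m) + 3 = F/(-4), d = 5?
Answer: 20820969/256 ≈ 81332.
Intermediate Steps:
o(F, m) = -3 - F/4 (o(F, m) = -3 + F/(-4) = -3 + F*(-¼) = -3 - F/4)
N(X, z) = -6 + 6*z (N(X, z) = 3*((z + z) - 2) = 3*(2*z - 2) = 3*(-2 + 2*z) = -6 + 6*z)
c(I) = -I/4 - I²/4 (c(I) = -(I + I*I)/4 = -(I + I²)/4 = -I/4 - I²/4)
(c(N(-5, E(o(d, -2 - 1*(-4))))) - 45)² = (-(-6 + 6*(-3 - ¼*5))*(1 + (-6 + 6*(-3 - ¼*5)))/4 - 45)² = (-(-6 + 6*(-3 - 5/4))*(1 + (-6 + 6*(-3 - 5/4)))/4 - 45)² = (-(-6 + 6*(-17/4))*(1 + (-6 + 6*(-17/4)))/4 - 45)² = (-(-6 - 51/2)*(1 + (-6 - 51/2))/4 - 45)² = (-¼*(-63/2)*(1 - 63/2) - 45)² = (-¼*(-63/2)*(-61/2) - 45)² = (-3843/16 - 45)² = (-4563/16)² = 20820969/256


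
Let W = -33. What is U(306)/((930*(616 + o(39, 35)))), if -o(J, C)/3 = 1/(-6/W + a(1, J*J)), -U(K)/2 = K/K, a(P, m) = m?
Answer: -16733/4792985175 ≈ -3.4911e-6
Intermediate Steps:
U(K) = -2 (U(K) = -2*K/K = -2*1 = -2)
o(J, C) = -3/(2/11 + J²) (o(J, C) = -3/(-6/(-33) + J*J) = -3/(-6*(-1/33) + J²) = -3/(2/11 + J²))
U(306)/((930*(616 + o(39, 35)))) = -2*1/(930*(616 - 33/(2 + 11*39²))) = -2*1/(930*(616 - 33/(2 + 11*1521))) = -2*1/(930*(616 - 33/(2 + 16731))) = -2*1/(930*(616 - 33/16733)) = -2/(930*(10307495/16733)) = -2/9585970350/16733 = -2*16733/9585970350 = -16733/4792985175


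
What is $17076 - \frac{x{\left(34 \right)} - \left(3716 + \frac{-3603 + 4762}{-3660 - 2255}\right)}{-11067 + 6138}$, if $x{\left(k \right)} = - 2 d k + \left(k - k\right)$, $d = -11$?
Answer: $\frac{497833823099}{29155035} \approx 17075.0$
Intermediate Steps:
$x{\left(k \right)} = 22 k$ ($x{\left(k \right)} = \left(-2\right) \left(-11\right) k + \left(k - k\right) = 22 k + 0 = 22 k$)
$17076 - \frac{x{\left(34 \right)} - \left(3716 + \frac{-3603 + 4762}{-3660 - 2255}\right)}{-11067 + 6138} = 17076 - \frac{22 \cdot 34 - \left(3716 + \frac{-3603 + 4762}{-3660 - 2255}\right)}{-11067 + 6138} = 17076 - \frac{748 - \left(3716 + \frac{1159}{-5915}\right)}{-4929} = 17076 - \left(748 - \left(3716 + 1159 \left(- \frac{1}{5915}\right)\right)\right) \left(- \frac{1}{4929}\right) = 17076 - \left(748 - \frac{21978981}{5915}\right) \left(- \frac{1}{4929}\right) = 17076 - \left(- \frac{17554561}{5915}\right) \left(- \frac{1}{4929}\right) = 17076 - \frac{17554561}{29155035} = \frac{497833823099}{29155035}$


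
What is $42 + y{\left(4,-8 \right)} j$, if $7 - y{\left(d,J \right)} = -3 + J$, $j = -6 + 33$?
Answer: $528$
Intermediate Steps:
$j = 27$
$y{\left(d,J \right)} = 10 - J$ ($y{\left(d,J \right)} = 7 - \left(-3 + J\right) = 10 - J$)
$42 + y{\left(4,-8 \right)} j = 42 + \left(10 - -8\right) 27 = 42 + \left(10 + 8\right) 27 = 42 + 18 \cdot 27 = 42 + 486 = 528$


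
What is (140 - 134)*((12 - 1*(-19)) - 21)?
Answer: 60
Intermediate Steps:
(140 - 134)*((12 - 1*(-19)) - 21) = 6*((12 + 19) - 21) = 6*(31 - 21) = 6*10 = 60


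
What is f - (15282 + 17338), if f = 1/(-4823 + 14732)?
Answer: -323231579/9909 ≈ -32620.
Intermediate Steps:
f = 1/9909 ≈ 0.00010092
f - (15282 + 17338) = 1/9909 - (15282 + 17338) = 1/9909 - 1*32620 = 1/9909 - 32620 = -323231579/9909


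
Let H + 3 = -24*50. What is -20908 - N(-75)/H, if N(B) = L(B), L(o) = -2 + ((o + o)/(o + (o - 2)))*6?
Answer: -955788163/45714 ≈ -20908.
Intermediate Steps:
L(o) = -2 + 12*o/(-2 + 2*o) (L(o) = -2 + ((2*o)/(o + (-2 + o)))*6 = -2 + ((2*o)/(-2 + 2*o))*6 = -2 + (2*o/(-2 + 2*o))*6 = -2 + 12*o/(-2 + 2*o))
H = -1203 (H = -3 - 24*50 = -3 - 1200 = -1203)
N(B) = 2*(1 + 2*B)/(-1 + B)
-20908 - N(-75)/H = -20908 - 2*(1 + 2*(-75))/(-1 - 75)/(-1203) = -20908 - 2*(1 - 150)/(-76)*(-1)/1203 = -20908 - 2*(-1/76)*(-149)*(-1)/1203 = -20908 - 149*(-1)/(38*1203) = -20908 - 1*(-149/45714) = -20908 + 149/45714 = -955788163/45714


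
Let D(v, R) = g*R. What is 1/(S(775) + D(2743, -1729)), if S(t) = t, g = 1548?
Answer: -1/2675717 ≈ -3.7373e-7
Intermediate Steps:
D(v, R) = 1548*R
1/(S(775) + D(2743, -1729)) = 1/(775 + 1548*(-1729)) = 1/(775 - 2676492) = 1/(-2675717) = -1/2675717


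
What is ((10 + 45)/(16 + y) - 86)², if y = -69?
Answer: 21279769/2809 ≈ 7575.6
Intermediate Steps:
((10 + 45)/(16 + y) - 86)² = ((10 + 45)/(16 - 69) - 86)² = (55/(-53) - 86)² = (55*(-1/53) - 86)² = (-55/53 - 86)² = (-4613/53)² = 21279769/2809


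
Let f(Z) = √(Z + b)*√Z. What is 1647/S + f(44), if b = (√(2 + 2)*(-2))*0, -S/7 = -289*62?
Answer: 5520391/125426 ≈ 44.013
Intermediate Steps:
S = 125426 (S = -(-2023)*62 = -7*(-17918) = 125426)
b = 0 (b = (√4*(-2))*0 = (2*(-2))*0 = -4*0 = 0)
f(Z) = Z (f(Z) = √(Z + 0)*√Z = √Z*√Z = Z)
1647/S + f(44) = 1647/125426 + 44 = 5520391/125426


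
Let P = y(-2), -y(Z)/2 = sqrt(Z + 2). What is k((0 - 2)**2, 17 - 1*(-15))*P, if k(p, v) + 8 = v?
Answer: 0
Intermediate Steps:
y(Z) = -2*sqrt(2 + Z) (y(Z) = -2*sqrt(Z + 2) = -2*sqrt(2 + Z))
k(p, v) = -8 + v
P = 0 (P = -2*sqrt(2 - 2) = -2*sqrt(0) = -2*0 = 0)
k((0 - 2)**2, 17 - 1*(-15))*P = (-8 + (17 - 1*(-15)))*0 = (-8 + (17 + 15))*0 = (-8 + 32)*0 = 24*0 = 0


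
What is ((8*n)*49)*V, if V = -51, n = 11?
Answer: -219912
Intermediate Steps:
((8*n)*49)*V = ((8*11)*49)*(-51) = (88*49)*(-51) = 4312*(-51) = -219912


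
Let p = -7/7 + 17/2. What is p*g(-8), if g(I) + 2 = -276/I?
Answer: 975/4 ≈ 243.75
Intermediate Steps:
p = 15/2 (p = -7*⅐ + 17*(½) = -1 + 17/2 = 15/2 ≈ 7.5000)
g(I) = -2 - 276/I
p*g(-8) = 15*(-2 - 276/(-8))/2 = 15*(-2 - 276*(-⅛))/2 = 15*(-2 + 69/2)/2 = (15/2)*(65/2) = 975/4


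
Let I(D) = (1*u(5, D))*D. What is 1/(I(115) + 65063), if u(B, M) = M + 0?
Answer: 1/78288 ≈ 1.2773e-5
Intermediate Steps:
u(B, M) = M
I(D) = D² (I(D) = (1*D)*D = D*D = D²)
1/(I(115) + 65063) = 1/(115² + 65063) = 1/(13225 + 65063) = 1/78288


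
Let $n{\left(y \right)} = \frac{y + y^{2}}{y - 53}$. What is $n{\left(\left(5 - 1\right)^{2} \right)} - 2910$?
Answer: $- \frac{107942}{37} \approx -2917.4$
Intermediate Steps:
$n{\left(y \right)} = \frac{y + y^{2}}{-53 + y}$
$n{\left(\left(5 - 1\right)^{2} \right)} - 2910 = \frac{\left(5 - 1\right)^{2} \left(1 + \left(5 - 1\right)^{2}\right)}{-53 + \left(5 - 1\right)^{2}} - 2910 = \frac{4^{2} \left(1 + 4^{2}\right)}{-53 + 4^{2}} - 2910 = \frac{16 \left(1 + 16\right)}{-53 + 16} - 2910 = 16 \frac{1}{-37} \cdot 17 - 2910 = 16 \left(- \frac{1}{37}\right) 17 - 2910 = - \frac{272}{37} - 2910 = - \frac{107942}{37}$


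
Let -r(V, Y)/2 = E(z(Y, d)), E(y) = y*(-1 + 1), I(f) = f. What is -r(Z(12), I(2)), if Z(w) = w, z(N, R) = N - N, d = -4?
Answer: 0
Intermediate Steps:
z(N, R) = 0
E(y) = 0 (E(y) = y*0 = 0)
r(V, Y) = 0 (r(V, Y) = -2*0 = 0)
-r(Z(12), I(2)) = -1*0 = 0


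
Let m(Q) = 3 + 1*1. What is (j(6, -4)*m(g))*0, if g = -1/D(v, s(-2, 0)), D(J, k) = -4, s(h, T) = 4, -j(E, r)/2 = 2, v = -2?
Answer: 0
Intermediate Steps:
j(E, r) = -4 (j(E, r) = -2*2 = -4)
g = ¼ (g = -1/(-4) = -1*(-¼) = ¼ ≈ 0.25000)
m(Q) = 4 (m(Q) = 3 + 1 = 4)
(j(6, -4)*m(g))*0 = -4*4*0 = -16*0 = 0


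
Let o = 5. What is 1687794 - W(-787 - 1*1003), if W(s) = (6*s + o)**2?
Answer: -113552431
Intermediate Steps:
W(s) = (5 + 6*s)**2 (W(s) = (6*s + 5)**2 = (5 + 6*s)**2)
1687794 - W(-787 - 1*1003) = 1687794 - (5 + 6*(-787 - 1*1003))**2 = 1687794 - (5 + 6*(-787 - 1003))**2 = 1687794 - (5 + 6*(-1790))**2 = 1687794 - (5 - 10740)**2 = 1687794 - 1*(-10735)**2 = 1687794 - 1*115240225 = 1687794 - 115240225 = -113552431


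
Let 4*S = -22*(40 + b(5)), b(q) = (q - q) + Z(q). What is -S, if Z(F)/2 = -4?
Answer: 176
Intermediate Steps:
Z(F) = -8 (Z(F) = 2*(-4) = -8)
b(q) = -8 (b(q) = (q - q) - 8 = 0 - 8 = -8)
S = -176 (S = (-22*(40 - 8))/4 = (-22*32)/4 = (¼)*(-704) = -176)
-S = -1*(-176) = 176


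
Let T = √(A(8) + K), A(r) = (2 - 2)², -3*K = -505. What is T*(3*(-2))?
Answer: -2*√1515 ≈ -77.846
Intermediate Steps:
K = 505/3 (K = -⅓*(-505) = 505/3 ≈ 168.33)
A(r) = 0 (A(r) = 0² = 0)
T = √1515/3 (T = √(0 + 505/3) = √(505/3) = √1515/3 ≈ 12.974)
T*(3*(-2)) = (√1515/3)*(3*(-2)) = (√1515/3)*(-6) = -2*√1515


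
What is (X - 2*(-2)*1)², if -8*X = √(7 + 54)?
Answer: 1085/64 - √61 ≈ 9.1429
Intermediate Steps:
X = -√61/8 (X = -√(7 + 54)/8 = -√61/8 ≈ -0.97628)
(X - 2*(-2)*1)² = (-√61/8 - 2*(-2)*1)² = (-√61/8 + 4*1)² = (-√61/8 + 4)² = (4 - √61/8)²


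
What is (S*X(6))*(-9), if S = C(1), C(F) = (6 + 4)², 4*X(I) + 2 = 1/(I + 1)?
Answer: 2925/7 ≈ 417.86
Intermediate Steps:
X(I) = -½ + 1/(4*(1 + I)) (X(I) = -½ + 1/(4*(I + 1)) = -½ + 1/(4*(1 + I)))
C(F) = 100 (C(F) = 10² = 100)
S = 100
(S*X(6))*(-9) = (100*((-1 - 2*6)/(4*(1 + 6))))*(-9) = (100*((¼)*(-1 - 12)/7))*(-9) = (100*((¼)*(⅐)*(-13)))*(-9) = (100*(-13/28))*(-9) = -325/7*(-9) = 2925/7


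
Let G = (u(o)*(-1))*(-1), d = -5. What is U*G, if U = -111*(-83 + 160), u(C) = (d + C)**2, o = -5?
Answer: -854700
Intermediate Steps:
u(C) = (-5 + C)**2
G = 100 (G = ((-5 - 5)**2*(-1))*(-1) = ((-10)**2*(-1))*(-1) = (100*(-1))*(-1) = -100*(-1) = 100)
U = -8547 (U = -111*77 = -8547)
U*G = -8547*100 = -854700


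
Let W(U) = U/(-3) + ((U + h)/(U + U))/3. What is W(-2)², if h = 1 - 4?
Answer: 169/144 ≈ 1.1736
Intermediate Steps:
h = -3
W(U) = -U/3 + (-3 + U)/(6*U) (W(U) = U/(-3) + ((U - 3)/(U + U))/3 = U*(-⅓) + ((-3 + U)/((2*U)))*(⅓) = -U/3 + ((-3 + U)*(1/(2*U)))*(⅓) = -U/3 + ((-3 + U)/(2*U))*(⅓) = -U/3 + (-3 + U)/(6*U))
W(-2)² = ((⅙)*(-3 - 2 - 2*(-2)²)/(-2))² = ((⅙)*(-½)*(-3 - 2 - 2*4))² = ((⅙)*(-½)*(-3 - 2 - 8))² = ((⅙)*(-½)*(-13))² = (13/12)² = 169/144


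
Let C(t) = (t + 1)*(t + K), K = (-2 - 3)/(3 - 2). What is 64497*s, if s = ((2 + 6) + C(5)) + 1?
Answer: 580473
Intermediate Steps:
K = -5 (K = -5/1 = -5*1 = -5)
C(t) = (1 + t)*(-5 + t) (C(t) = (t + 1)*(t - 5) = (1 + t)*(-5 + t))
s = 9 (s = ((2 + 6) + (-5 + 5**2 - 4*5)) + 1 = (8 + (-5 + 25 - 20)) + 1 = (8 + 0) + 1 = 8 + 1 = 9)
64497*s = 64497*9 = 580473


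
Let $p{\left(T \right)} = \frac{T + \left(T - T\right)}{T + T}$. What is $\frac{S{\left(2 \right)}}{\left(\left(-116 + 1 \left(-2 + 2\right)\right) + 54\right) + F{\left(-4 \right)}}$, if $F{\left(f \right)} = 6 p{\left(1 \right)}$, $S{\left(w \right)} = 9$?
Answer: $- \frac{9}{59} \approx -0.15254$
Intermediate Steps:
$p{\left(T \right)} = \frac{1}{2}$ ($p{\left(T \right)} = \frac{T + 0}{2 T} = T \frac{1}{2 T} = \frac{1}{2}$)
$F{\left(f \right)} = 3$ ($F{\left(f \right)} = 6 \cdot \frac{1}{2} = 3$)
$\frac{S{\left(2 \right)}}{\left(\left(-116 + 1 \left(-2 + 2\right)\right) + 54\right) + F{\left(-4 \right)}} = \frac{9}{\left(\left(-116 + 1 \left(-2 + 2\right)\right) + 54\right) + 3} = \frac{9}{\left(\left(-116 + 1 \cdot 0\right) + 54\right) + 3} = \frac{9}{\left(\left(-116 + 0\right) + 54\right) + 3} = \frac{9}{\left(-116 + 54\right) + 3} = \frac{9}{-62 + 3} = \frac{9}{-59} = 9 \left(- \frac{1}{59}\right) = - \frac{9}{59}$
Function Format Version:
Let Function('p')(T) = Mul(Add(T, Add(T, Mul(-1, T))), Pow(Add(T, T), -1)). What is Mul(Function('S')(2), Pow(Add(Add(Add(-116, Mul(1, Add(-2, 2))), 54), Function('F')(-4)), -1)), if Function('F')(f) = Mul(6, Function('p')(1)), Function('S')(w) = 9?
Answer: Rational(-9, 59) ≈ -0.15254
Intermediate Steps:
Function('p')(T) = Rational(1, 2) (Function('p')(T) = Mul(Add(T, 0), Pow(Mul(2, T), -1)) = Mul(T, Mul(Rational(1, 2), Pow(T, -1))) = Rational(1, 2))
Function('F')(f) = 3 (Function('F')(f) = Mul(6, Rational(1, 2)) = 3)
Mul(Function('S')(2), Pow(Add(Add(Add(-116, Mul(1, Add(-2, 2))), 54), Function('F')(-4)), -1)) = Mul(9, Pow(Add(Add(Add(-116, Mul(1, Add(-2, 2))), 54), 3), -1)) = Mul(9, Pow(Add(Add(Add(-116, Mul(1, 0)), 54), 3), -1)) = Mul(9, Pow(Add(Add(Add(-116, 0), 54), 3), -1)) = Mul(9, Pow(Add(Add(-116, 54), 3), -1)) = Mul(9, Pow(Add(-62, 3), -1)) = Mul(9, Pow(-59, -1)) = Mul(9, Rational(-1, 59)) = Rational(-9, 59)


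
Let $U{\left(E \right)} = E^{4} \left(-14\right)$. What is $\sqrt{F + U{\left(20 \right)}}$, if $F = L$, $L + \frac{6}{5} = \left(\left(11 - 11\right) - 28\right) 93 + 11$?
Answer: $\frac{i \sqrt{56064855}}{5} \approx 1497.5 i$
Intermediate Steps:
$U{\left(E \right)} = - 14 E^{4}$
$L = - \frac{12971}{5}$ ($L = - \frac{6}{5} + \left(\left(\left(11 - 11\right) - 28\right) 93 + 11\right) = - \frac{6}{5} + \left(\left(0 - 28\right) 93 + 11\right) = - \frac{6}{5} + \left(\left(-28\right) 93 + 11\right) = - \frac{6}{5} + \left(-2604 + 11\right) = - \frac{6}{5} - 2593 = - \frac{12971}{5} \approx -2594.2$)
$F = - \frac{12971}{5} \approx -2594.2$
$\sqrt{F + U{\left(20 \right)}} = \sqrt{- \frac{12971}{5} - 14 \cdot 20^{4}} = \sqrt{- \frac{12971}{5} - 2240000} = \sqrt{- \frac{11212971}{5}} = \frac{i \sqrt{56064855}}{5}$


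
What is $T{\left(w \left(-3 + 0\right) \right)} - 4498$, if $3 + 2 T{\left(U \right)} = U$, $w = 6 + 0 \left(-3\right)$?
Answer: $- \frac{9017}{2} \approx -4508.5$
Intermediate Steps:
$w = 6$ ($w = 6 + 0 = 6$)
$T{\left(U \right)} = - \frac{3}{2} + \frac{U}{2}$
$T{\left(w \left(-3 + 0\right) \right)} - 4498 = \left(- \frac{3}{2} + \frac{6 \left(-3 + 0\right)}{2}\right) - 4498 = \left(- \frac{3}{2} + \frac{6 \left(-3\right)}{2}\right) - 4498 = \left(- \frac{3}{2} + \frac{1}{2} \left(-18\right)\right) - 4498 = \left(- \frac{3}{2} - 9\right) - 4498 = - \frac{21}{2} - 4498 = - \frac{9017}{2}$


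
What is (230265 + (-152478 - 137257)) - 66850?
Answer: -126320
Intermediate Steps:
(230265 + (-152478 - 137257)) - 66850 = (230265 - 289735) - 66850 = -59470 - 66850 = -126320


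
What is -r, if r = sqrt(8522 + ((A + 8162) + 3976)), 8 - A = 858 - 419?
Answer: -sqrt(20229) ≈ -142.23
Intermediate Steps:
A = -431 (A = 8 - (858 - 419) = 8 - 1*439 = 8 - 439 = -431)
r = sqrt(20229) (r = sqrt(8522 + ((-431 + 8162) + 3976)) = sqrt(8522 + (7731 + 3976)) = sqrt(8522 + 11707) = sqrt(20229) ≈ 142.23)
-r = -sqrt(20229)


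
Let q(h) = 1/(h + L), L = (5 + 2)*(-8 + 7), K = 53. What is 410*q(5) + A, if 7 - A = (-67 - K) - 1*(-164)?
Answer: -242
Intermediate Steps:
L = -7 (L = 7*(-1) = -7)
q(h) = 1/(-7 + h) (q(h) = 1/(h - 7) = 1/(-7 + h))
A = -37 (A = 7 - ((-67 - 1*53) - 1*(-164)) = 7 - ((-67 - 53) + 164) = 7 - (-120 + 164) = 7 - 1*44 = 7 - 44 = -37)
410*q(5) + A = 410/(-7 + 5) - 37 = 410/(-2) - 37 = 410*(-1/2) - 37 = -205 - 37 = -242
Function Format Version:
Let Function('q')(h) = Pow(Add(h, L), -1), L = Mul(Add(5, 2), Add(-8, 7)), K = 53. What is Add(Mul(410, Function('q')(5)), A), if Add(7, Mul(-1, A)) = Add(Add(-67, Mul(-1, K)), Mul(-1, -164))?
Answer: -242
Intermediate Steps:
L = -7 (L = Mul(7, -1) = -7)
Function('q')(h) = Pow(Add(-7, h), -1) (Function('q')(h) = Pow(Add(h, -7), -1) = Pow(Add(-7, h), -1))
A = -37 (A = Add(7, Mul(-1, Add(Add(-67, Mul(-1, 53)), Mul(-1, -164)))) = Add(7, Mul(-1, Add(Add(-67, -53), 164))) = Add(7, Mul(-1, Add(-120, 164))) = Add(7, Mul(-1, 44)) = Add(7, -44) = -37)
Add(Mul(410, Function('q')(5)), A) = Add(Mul(410, Pow(Add(-7, 5), -1)), -37) = Add(Mul(410, Pow(-2, -1)), -37) = Add(Mul(410, Rational(-1, 2)), -37) = Add(-205, -37) = -242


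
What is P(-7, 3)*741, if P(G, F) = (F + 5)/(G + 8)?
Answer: 5928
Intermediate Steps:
P(G, F) = (5 + F)/(8 + G)
P(-7, 3)*741 = ((5 + 3)/(8 - 7))*741 = (8/1)*741 = (1*8)*741 = 8*741 = 5928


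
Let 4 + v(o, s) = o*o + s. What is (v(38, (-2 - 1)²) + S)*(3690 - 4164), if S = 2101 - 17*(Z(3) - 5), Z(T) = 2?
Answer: -1706874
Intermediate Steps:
S = 2152 (S = 2101 - 17*(2 - 5) = 2101 - 17*(-3) = 2101 + 51 = 2152)
v(o, s) = -4 + s + o² (v(o, s) = -4 + (o*o + s) = -4 + (o² + s) = -4 + (s + o²) = -4 + s + o²)
(v(38, (-2 - 1)²) + S)*(3690 - 4164) = ((-4 + (-2 - 1)² + 38²) + 2152)*(3690 - 4164) = ((-4 + (-3)² + 1444) + 2152)*(-474) = ((-4 + 9 + 1444) + 2152)*(-474) = (1449 + 2152)*(-474) = 3601*(-474) = -1706874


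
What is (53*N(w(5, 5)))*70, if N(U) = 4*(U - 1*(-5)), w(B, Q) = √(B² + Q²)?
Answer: 74200 + 74200*√2 ≈ 1.7913e+5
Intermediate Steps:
N(U) = 20 + 4*U (N(U) = 4*(U + 5) = 4*(5 + U) = 20 + 4*U)
(53*N(w(5, 5)))*70 = (53*(20 + 4*√(5² + 5²)))*70 = (53*(20 + 4*√(25 + 25)))*70 = (53*(20 + 4*√50))*70 = (53*(20 + 4*(5*√2)))*70 = (53*(20 + 20*√2))*70 = (1060 + 1060*√2)*70 = 74200 + 74200*√2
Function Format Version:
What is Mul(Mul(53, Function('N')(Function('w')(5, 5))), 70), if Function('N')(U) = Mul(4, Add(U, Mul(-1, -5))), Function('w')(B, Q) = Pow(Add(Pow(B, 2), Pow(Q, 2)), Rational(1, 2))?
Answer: Add(74200, Mul(74200, Pow(2, Rational(1, 2)))) ≈ 1.7913e+5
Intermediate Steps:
Function('N')(U) = Add(20, Mul(4, U)) (Function('N')(U) = Mul(4, Add(U, 5)) = Mul(4, Add(5, U)) = Add(20, Mul(4, U)))
Mul(Mul(53, Function('N')(Function('w')(5, 5))), 70) = Mul(Mul(53, Add(20, Mul(4, Pow(Add(Pow(5, 2), Pow(5, 2)), Rational(1, 2))))), 70) = Mul(Mul(53, Add(20, Mul(4, Pow(Add(25, 25), Rational(1, 2))))), 70) = Mul(Mul(53, Add(20, Mul(4, Pow(50, Rational(1, 2))))), 70) = Mul(Mul(53, Add(20, Mul(4, Mul(5, Pow(2, Rational(1, 2)))))), 70) = Mul(Mul(53, Add(20, Mul(20, Pow(2, Rational(1, 2))))), 70) = Mul(Add(1060, Mul(1060, Pow(2, Rational(1, 2)))), 70) = Add(74200, Mul(74200, Pow(2, Rational(1, 2))))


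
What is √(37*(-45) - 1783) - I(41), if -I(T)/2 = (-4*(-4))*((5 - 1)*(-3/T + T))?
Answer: 214784/41 + 2*I*√862 ≈ 5238.6 + 58.72*I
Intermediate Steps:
I(T) = -128*T + 384/T (I(T) = -2*(-4*(-4))*(5 - 1)*(-3/T + T) = -32*4*(T - 3/T) = -32*(-12/T + 4*T) = -2*(-192/T + 64*T) = -128*T + 384/T)
√(37*(-45) - 1783) - I(41) = √(37*(-45) - 1783) - (-128*41 + 384/41) = √(-1665 - 1783) - (-5248 + 384*(1/41)) = √(-3448) - (-5248 + 384/41) = 2*I*√862 - 1*(-214784/41) = 2*I*√862 + 214784/41 = 214784/41 + 2*I*√862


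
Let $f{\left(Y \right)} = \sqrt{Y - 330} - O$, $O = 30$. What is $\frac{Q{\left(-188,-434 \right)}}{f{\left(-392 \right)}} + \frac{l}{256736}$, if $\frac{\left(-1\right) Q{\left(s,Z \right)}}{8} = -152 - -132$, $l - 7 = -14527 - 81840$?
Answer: $- \frac{86789295}{26026612} - \frac{1520 i \sqrt{2}}{811} \approx -3.3346 - 2.6506 i$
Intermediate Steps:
$l = -96360$ ($l = 7 - 96367 = -96360$)
$Q{\left(s,Z \right)} = 160$ ($Q{\left(s,Z \right)} = - 8 \left(-152 - -132\right) = - 8 \left(-152 + 132\right) = \left(-8\right) \left(-20\right) = 160$)
$f{\left(Y \right)} = -30 + \sqrt{-330 + Y}$ ($f{\left(Y \right)} = \sqrt{Y - 330} - 30 = \sqrt{-330 + Y} - 30 = -30 + \sqrt{-330 + Y}$)
$\frac{Q{\left(-188,-434 \right)}}{f{\left(-392 \right)}} + \frac{l}{256736} = \frac{160}{-30 + \sqrt{-330 - 392}} - \frac{96360}{256736} = \frac{160}{-30 + \sqrt{-722}} - \frac{12045}{32092} = \frac{160}{-30 + 19 i \sqrt{2}} - \frac{12045}{32092} = - \frac{12045}{32092} + \frac{160}{-30 + 19 i \sqrt{2}}$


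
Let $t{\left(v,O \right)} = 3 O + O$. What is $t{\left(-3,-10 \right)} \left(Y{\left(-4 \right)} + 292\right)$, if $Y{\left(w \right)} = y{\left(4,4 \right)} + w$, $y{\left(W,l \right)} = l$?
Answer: $-11680$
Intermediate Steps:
$t{\left(v,O \right)} = 4 O$
$Y{\left(w \right)} = 4 + w$
$t{\left(-3,-10 \right)} \left(Y{\left(-4 \right)} + 292\right) = 4 \left(-10\right) \left(\left(4 - 4\right) + 292\right) = - 40 \left(0 + 292\right) = \left(-40\right) 292 = -11680$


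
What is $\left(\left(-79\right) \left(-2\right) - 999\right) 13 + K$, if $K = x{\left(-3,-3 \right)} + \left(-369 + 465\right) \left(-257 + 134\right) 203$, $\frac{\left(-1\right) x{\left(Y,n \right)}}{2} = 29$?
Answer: $-2408015$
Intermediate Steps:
$x{\left(Y,n \right)} = -58$ ($x{\left(Y,n \right)} = \left(-2\right) 29 = -58$)
$K = -2397082$ ($K = -58 + \left(-369 + 465\right) \left(-257 + 134\right) 203 = -58 + 96 \left(-123\right) 203 = -58 - 2397024 = -2397082$)
$\left(\left(-79\right) \left(-2\right) - 999\right) 13 + K = \left(\left(-79\right) \left(-2\right) - 999\right) 13 - 2397082 = \left(158 - 999\right) 13 - 2397082 = \left(-841\right) 13 - 2397082 = -10933 - 2397082 = -2408015$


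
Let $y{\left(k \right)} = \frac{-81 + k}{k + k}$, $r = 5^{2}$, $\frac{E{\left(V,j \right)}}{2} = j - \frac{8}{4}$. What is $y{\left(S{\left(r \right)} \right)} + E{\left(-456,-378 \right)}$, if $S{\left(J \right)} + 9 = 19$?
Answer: $- \frac{15271}{20} \approx -763.55$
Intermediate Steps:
$E{\left(V,j \right)} = -4 + 2 j$ ($E{\left(V,j \right)} = 2 \left(j - \frac{8}{4}\right) = 2 \left(j - 2\right) = 2 \left(-2 + j\right) = -4 + 2 j$)
$r = 25$
$S{\left(J \right)} = 10$ ($S{\left(J \right)} = -9 + 19 = 10$)
$y{\left(k \right)} = \frac{-81 + k}{2 k}$
$y{\left(S{\left(r \right)} \right)} + E{\left(-456,-378 \right)} = \frac{-81 + 10}{2 \cdot 10} + \left(-4 + 2 \left(-378\right)\right) = \frac{1}{2} \cdot \frac{1}{10} \left(-71\right) - 760 = - \frac{71}{20} - 760 = - \frac{15271}{20}$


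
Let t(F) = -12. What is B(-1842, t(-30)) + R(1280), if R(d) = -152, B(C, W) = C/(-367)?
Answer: -53942/367 ≈ -146.98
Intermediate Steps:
B(C, W) = -C/367 (B(C, W) = C*(-1/367) = -C/367)
B(-1842, t(-30)) + R(1280) = -1/367*(-1842) - 152 = 1842/367 - 152 = -53942/367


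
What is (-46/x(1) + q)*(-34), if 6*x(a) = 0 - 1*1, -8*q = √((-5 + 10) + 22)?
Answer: -9384 + 51*√3/4 ≈ -9361.9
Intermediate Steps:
q = -3*√3/8 (q = -√((-5 + 10) + 22)/8 = -√(5 + 22)/8 = -3*√3/8 ≈ -0.64952)
x(a) = -⅙ (x(a) = (0 - 1*1)/6 = (0 - 1)/6 = (⅙)*(-1) = -⅙)
(-46/x(1) + q)*(-34) = (-46/(-⅙) - 3*√3/8)*(-34) = (-46*(-6) - 3*√3/8)*(-34) = (276 - 3*√3/8)*(-34) = -9384 + 51*√3/4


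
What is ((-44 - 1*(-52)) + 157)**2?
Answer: 27225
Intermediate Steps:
((-44 - 1*(-52)) + 157)**2 = ((-44 + 52) + 157)**2 = (8 + 157)**2 = 165**2 = 27225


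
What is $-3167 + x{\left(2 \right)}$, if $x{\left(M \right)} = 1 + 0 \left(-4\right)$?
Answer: $-3166$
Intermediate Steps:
$x{\left(M \right)} = 1$ ($x{\left(M \right)} = 1 + 0 = 1$)
$-3167 + x{\left(2 \right)} = -3167 + 1 = -3166$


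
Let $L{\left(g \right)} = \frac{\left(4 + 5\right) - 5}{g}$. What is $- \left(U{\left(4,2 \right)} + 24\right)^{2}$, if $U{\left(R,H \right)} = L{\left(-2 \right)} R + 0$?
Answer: $-256$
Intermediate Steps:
$L{\left(g \right)} = \frac{4}{g}$ ($L{\left(g \right)} = \frac{9 - 5}{g} = \frac{4}{g}$)
$U{\left(R,H \right)} = - 2 R$ ($U{\left(R,H \right)} = \frac{4}{-2} R + 0 = 4 \left(- \frac{1}{2}\right) R + 0 = - 2 R + 0 = - 2 R$)
$- \left(U{\left(4,2 \right)} + 24\right)^{2} = - \left(\left(-2\right) 4 + 24\right)^{2} = - \left(-8 + 24\right)^{2} = - 16^{2} = \left(-1\right) 256 = -256$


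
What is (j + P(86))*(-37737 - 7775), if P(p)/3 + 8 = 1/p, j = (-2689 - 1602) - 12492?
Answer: 32891499644/43 ≈ 7.6492e+8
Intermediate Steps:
j = -16783 (j = -4291 - 12492 = -16783)
P(p) = -24 + 3/p
(j + P(86))*(-37737 - 7775) = (-16783 + (-24 + 3/86))*(-37737 - 7775) = (-16783 + (-24 + 3*(1/86)))*(-45512) = (-16783 + (-24 + 3/86))*(-45512) = (-16783 - 2061/86)*(-45512) = -1445399/86*(-45512) = 32891499644/43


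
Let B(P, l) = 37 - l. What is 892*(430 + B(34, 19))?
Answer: 399616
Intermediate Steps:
892*(430 + B(34, 19)) = 892*(430 + (37 - 1*19)) = 892*(430 + (37 - 19)) = 892*(430 + 18) = 892*448 = 399616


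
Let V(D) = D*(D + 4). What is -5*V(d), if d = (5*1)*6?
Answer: -5100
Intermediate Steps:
d = 30 (d = 5*6 = 30)
V(D) = D*(4 + D)
-5*V(d) = -150*(4 + 30) = -150*34 = -5*1020 = -5100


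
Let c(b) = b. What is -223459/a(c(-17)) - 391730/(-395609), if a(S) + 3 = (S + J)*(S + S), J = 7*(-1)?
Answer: -88083915041/321630117 ≈ -273.87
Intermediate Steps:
J = -7
a(S) = -3 + 2*S*(-7 + S) (a(S) = -3 + (S - 7)*(S + S) = -3 + (-7 + S)*(2*S) = -3 + 2*S*(-7 + S))
-223459/a(c(-17)) - 391730/(-395609) = -223459/(-3 - 14*(-17) + 2*(-17)²) - 391730/(-395609) = -223459/(-3 + 238 + 2*289) - 391730*(-1/395609) = -223459/(-3 + 238 + 578) + 391730/395609 = -223459/813 + 391730/395609 = -88083915041/321630117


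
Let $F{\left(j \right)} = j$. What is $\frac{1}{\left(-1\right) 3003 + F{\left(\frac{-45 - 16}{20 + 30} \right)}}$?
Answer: $- \frac{50}{150211} \approx -0.00033286$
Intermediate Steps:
$\frac{1}{\left(-1\right) 3003 + F{\left(\frac{-45 - 16}{20 + 30} \right)}} = \frac{1}{\left(-1\right) 3003 + \frac{-45 - 16}{20 + 30}} = \frac{1}{-3003 - \frac{61}{50}} = \frac{1}{- \frac{150211}{50}} = - \frac{50}{150211}$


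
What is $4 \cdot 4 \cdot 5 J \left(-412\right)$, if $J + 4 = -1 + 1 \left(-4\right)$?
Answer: $296640$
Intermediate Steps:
$J = -9$ ($J = -4 + \left(-1 + 1 \left(-4\right)\right) = -4 - 5 = -9$)
$4 \cdot 4 \cdot 5 J \left(-412\right) = 4 \cdot 4 \cdot 5 \left(-9\right) \left(-412\right) = 16 \cdot 5 \left(-9\right) \left(-412\right) = 80 \left(-9\right) \left(-412\right) = \left(-720\right) \left(-412\right) = 296640$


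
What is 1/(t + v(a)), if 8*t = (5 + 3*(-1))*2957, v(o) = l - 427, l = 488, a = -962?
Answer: 4/3201 ≈ 0.0012496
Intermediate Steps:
v(o) = 61 (v(o) = 488 - 427 = 61)
t = 2957/4 (t = ((5 + 3*(-1))*2957)/8 = ((5 - 3)*2957)/8 = (2*2957)/8 = (⅛)*5914 = 2957/4 ≈ 739.25)
1/(t + v(a)) = 1/(2957/4 + 61) = 1/(3201/4) = 4/3201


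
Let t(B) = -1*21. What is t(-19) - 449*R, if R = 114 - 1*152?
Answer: 17041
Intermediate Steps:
t(B) = -21
R = -38 (R = 114 - 152 = -38)
t(-19) - 449*R = -21 - 449*(-38) = -21 + 17062 = 17041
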